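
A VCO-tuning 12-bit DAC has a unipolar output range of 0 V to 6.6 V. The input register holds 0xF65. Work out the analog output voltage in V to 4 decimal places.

6.3502 V

LSB = 6.6 V / 2^12 = 1.611 mV.
Code 0xF65 = 3941 decimal.
V_out = 0 + 3941 × 0.00161133 V = 6.35024 V.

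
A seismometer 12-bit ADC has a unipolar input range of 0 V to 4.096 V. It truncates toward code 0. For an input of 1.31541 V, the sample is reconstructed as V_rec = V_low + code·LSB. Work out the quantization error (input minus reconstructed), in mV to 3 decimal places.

0.410 mV

LSB = 4.096/2^12 = 1.000 mV.
Scaled input = 1315.4100 LSBs, so code = 1315.
Code 1315 maps back to 0 + 1315×0.001 V = 1.315 V.
Error = 1.31541 − 1.315 = 0.00041 V = 0.410 mV.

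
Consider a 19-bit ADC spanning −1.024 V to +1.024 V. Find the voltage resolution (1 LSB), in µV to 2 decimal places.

Full-scale span = 2.048 V.
LSB = 2.048 / 2^19 = 2.048 / 524288 = 3.90625e-06 V = 3.91 µV.

3.91 µV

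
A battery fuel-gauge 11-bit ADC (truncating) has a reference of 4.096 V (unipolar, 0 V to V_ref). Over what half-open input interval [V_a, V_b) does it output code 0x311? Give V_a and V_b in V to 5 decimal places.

LSB = 4.096/2^11 = 2.000 mV.
Code 0x311 = 785 decimal.
V_a = V_low + 785·LSB = 1.57 V; V_b = V_low + 786·LSB = 1.572 V.

[1.57000 V, 1.57200 V)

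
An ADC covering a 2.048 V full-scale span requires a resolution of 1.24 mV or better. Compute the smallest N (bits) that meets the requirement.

Number of steps required ≥ 2.048 V / 1.24 mV = 1651.61.
Need 2^N ≥ 1651.61; 2^10 = 1024, 2^11 = 2048.
Minimum N = 11.

11 bits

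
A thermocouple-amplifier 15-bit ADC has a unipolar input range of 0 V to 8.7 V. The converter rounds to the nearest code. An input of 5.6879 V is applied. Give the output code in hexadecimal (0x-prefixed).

code 0x53AF (decimal 21423)

With 32768 levels over 8.7 V, one step is 265.50 µV.
(5.6879 − 0) / 0.000265503 = 21423.116 LSBs.
round(21423.116) = 21423.
In hexadecimal (0x-prefixed): 0x53AF.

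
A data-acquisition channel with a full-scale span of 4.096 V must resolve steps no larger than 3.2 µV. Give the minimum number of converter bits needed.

Number of steps required ≥ 4.096 V / 3.2 µV = 1280000.00.
Need 2^N ≥ 1280000.00; 2^20 = 1048576, 2^21 = 2097152.
Minimum N = 21.

21 bits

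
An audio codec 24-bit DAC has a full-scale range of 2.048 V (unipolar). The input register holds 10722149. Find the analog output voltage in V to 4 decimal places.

LSB = 2.048 V / 2^24 = 0.12 µV.
V_out = 0 + 10722149 × 1.2207e-07 V = 1.30886 V.

1.3089 V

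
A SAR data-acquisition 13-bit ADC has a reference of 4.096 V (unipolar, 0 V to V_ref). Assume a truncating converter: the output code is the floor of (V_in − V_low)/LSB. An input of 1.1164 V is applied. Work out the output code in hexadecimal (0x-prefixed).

code 0x8B8 (decimal 2232)

LSB = 4.096 V / 8192 = 0.500 mV.
(1.1164 − 0) / 0.0005 = 2232.800 LSBs.
Floor → code 2232.
In hexadecimal (0x-prefixed): 0x8B8.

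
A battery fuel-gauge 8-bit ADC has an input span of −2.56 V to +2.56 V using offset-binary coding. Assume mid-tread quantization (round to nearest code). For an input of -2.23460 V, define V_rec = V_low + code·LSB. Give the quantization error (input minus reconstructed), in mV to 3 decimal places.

5.400 mV

One LSB is 5.12 V / 256 = 20.000 mV.
(-2.23460 − (−2.56))/0.02 = 16.2700; round gives code 16.
V_rec = (−2.56) + 16·0.02 = -2.24 V.
Error = -2.23460 − (−2.24) = 0.0054 V = 5.400 mV.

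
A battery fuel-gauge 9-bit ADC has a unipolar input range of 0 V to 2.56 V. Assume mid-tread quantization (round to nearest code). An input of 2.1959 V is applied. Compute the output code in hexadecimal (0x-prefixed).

Full-scale span = 2.56 V; LSB = 2.56/2^9 = 5.000 mV.
(V_in − V_low)/LSB = (2.1959 − 0) / 0.005 = 439.180.
round(439.180) = 439.
In hexadecimal (0x-prefixed): 0x1B7.

code 0x1B7 (decimal 439)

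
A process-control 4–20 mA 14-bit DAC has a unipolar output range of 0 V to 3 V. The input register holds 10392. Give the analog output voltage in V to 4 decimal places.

LSB = 3 V / 2^14 = 183.11 µV.
V_out = 0 + 10392 × 0.000183105 V = 1.90283 V.

1.9028 V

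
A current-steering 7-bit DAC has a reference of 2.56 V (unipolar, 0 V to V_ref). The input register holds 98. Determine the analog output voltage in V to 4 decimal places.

1.9600 V

LSB = 2.56 V / 2^7 = 20.000 mV.
V_out = 0 + 98 × 0.02 V = 1.96 V.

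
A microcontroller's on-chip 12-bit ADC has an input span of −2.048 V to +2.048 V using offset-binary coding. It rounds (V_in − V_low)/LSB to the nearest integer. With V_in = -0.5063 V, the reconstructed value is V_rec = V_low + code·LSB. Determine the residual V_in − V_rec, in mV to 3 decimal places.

-0.300 mV

One LSB is 4.096 V / 4096 = 1.000 mV.
Scaled input = 1541.7000 LSBs, so code = 1542.
V_rec = (−2.048) + 1542·0.001 = -0.506 V.
Error = -0.5063 − (−0.506) = -0.0003 V = -0.300 mV.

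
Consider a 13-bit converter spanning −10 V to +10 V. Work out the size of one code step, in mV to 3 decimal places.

Full-scale span = 20 V.
LSB = 20 / 2^13 = 20 / 8192 = 0.00244141 V = 2.441 mV.

2.441 mV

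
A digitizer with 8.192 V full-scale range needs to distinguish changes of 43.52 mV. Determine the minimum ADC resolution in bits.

8 bits

Number of steps required ≥ 8.192 V / 43.52 mV = 188.24.
Need 2^N ≥ 188.24; 2^7 = 128, 2^8 = 256.
Minimum N = 8.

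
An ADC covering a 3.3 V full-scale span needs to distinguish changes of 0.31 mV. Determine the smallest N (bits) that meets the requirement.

Number of steps required ≥ 3.3 V / 0.31 mV = 10645.16.
Need 2^N ≥ 10645.16; 2^13 = 8192, 2^14 = 16384.
Minimum N = 14.

14 bits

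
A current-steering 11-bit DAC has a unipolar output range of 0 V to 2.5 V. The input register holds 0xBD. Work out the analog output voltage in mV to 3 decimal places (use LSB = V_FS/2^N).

230.713 mV

LSB = 2.5 V / 2^11 = 1.221 mV.
Code 0xBD = 189 decimal.
V_out = 0 + 189 × 0.0012207 V = 0.230713 V.
= 230.713 mV.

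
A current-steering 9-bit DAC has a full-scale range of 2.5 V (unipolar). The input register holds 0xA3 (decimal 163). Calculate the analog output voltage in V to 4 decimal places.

LSB = 2.5 V / 2^9 = 4.883 mV.
Code 0xA3 = 163 decimal.
V_out = 0 + 163 × 0.00488281 V = 0.795898 V.

0.7959 V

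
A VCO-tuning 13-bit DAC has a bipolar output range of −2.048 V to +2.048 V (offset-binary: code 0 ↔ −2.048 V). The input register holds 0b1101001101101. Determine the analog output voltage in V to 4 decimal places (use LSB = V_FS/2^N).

LSB = 4.096 V / 2^13 = 0.500 mV.
Code 0b1101001101101 = 6765 decimal.
V_out = (−2.048) + 6765 × 0.0005 V = 1.3345 V.

1.3345 V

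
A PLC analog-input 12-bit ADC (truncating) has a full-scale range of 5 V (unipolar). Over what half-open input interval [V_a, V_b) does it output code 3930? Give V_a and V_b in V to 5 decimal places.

LSB = 5/2^12 = 1.221 mV.
V_a = V_low + 3930·LSB = 4.79736 V; V_b = V_low + 3931·LSB = 4.79858 V.

[4.79736 V, 4.79858 V)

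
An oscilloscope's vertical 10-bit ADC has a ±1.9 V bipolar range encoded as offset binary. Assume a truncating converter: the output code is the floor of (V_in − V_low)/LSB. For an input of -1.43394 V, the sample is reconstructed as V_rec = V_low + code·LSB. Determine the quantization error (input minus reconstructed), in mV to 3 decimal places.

LSB = 3.8/2^10 = 3.711 mV.
(-1.43394 − (−1.9))/0.00371094 = 125.5909; ⌊·⌋ gives code 125.
Code 125 maps back to (−1.9) + 125×0.00371094 V = -1.4361328 V.
Error = -1.43394 − (−1.4361328) = 0.00219281 V = 2.193 mV.

2.193 mV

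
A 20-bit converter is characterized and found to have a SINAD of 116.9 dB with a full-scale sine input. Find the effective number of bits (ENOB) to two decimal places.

19.13 bits

ENOB = (SINAD − 1.76) / 6.02 = (116.9 − 1.76)/6.02 = 19.126.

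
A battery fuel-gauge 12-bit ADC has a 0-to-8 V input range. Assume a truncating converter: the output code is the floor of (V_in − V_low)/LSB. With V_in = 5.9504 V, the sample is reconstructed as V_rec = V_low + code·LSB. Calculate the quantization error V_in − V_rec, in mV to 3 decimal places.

1.181 mV

Step size: 8 V ÷ 2^12 = 1.953 mV.
(V_in − V_low)/LSB = (5.9504 − 0)/0.00195312 = 3046.6048 → code 3046 (floor).
Code 3046 maps back to 0 + 3046×0.00195312 V = 5.9492188 V.
Difference: 0.00118125 V → 1.181 mV.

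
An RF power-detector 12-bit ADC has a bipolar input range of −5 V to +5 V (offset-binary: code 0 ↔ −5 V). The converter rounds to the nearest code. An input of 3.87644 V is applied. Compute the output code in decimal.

code 3636

LSB = 10 V / 4096 = 2.441 mV.
(3.87644 − (−5)) / 0.00244141 = 3635.790 LSBs.
Round → code 3636.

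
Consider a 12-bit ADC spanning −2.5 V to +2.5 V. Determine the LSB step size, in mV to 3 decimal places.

1.221 mV

Full-scale span = 5 V.
LSB = 5 / 2^12 = 5 / 4096 = 0.0012207 V = 1.221 mV.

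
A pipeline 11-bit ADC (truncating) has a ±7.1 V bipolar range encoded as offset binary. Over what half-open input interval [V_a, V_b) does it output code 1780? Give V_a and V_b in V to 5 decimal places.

[5.24180 V, 5.24873 V)

LSB = 14.2/2^11 = 6.934 mV.
V_a = V_low + 1780·LSB = 5.2418 V; V_b = V_low + 1781·LSB = 5.24873 V.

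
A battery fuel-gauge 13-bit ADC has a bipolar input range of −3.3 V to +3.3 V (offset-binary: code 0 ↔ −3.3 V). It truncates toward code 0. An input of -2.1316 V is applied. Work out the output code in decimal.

code 1450

With 8192 levels over 6.6 V, one step is 0.806 mV.
(V_in − V_low)/LSB = (-2.1316 − (−3.3)) / 0.000805664 = 1450.232.
⌊·⌋(1450.232) = 1450.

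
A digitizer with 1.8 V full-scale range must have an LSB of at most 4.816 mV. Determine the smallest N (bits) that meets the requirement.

Number of steps required ≥ 1.8 V / 4.816 mV = 373.75.
Need 2^N ≥ 373.75; 2^8 = 256, 2^9 = 512.
Minimum N = 9.

9 bits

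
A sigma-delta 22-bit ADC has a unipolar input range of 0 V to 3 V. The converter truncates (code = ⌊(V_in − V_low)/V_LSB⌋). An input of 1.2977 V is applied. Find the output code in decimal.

code 1814316

Full-scale span = 3 V; LSB = 3/2^22 = 0.72 µV.
(V_in − V_low)/LSB = (1.2977 − 0) / 7.15256e-07 = 1814316.100.
Floor → code 1814316.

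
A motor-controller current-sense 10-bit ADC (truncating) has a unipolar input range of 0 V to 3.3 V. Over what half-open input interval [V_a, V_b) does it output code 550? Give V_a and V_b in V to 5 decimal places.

LSB = 3.3/2^10 = 3.223 mV.
V_a = V_low + 550·LSB = 1.77246 V; V_b = V_low + 551·LSB = 1.77568 V.

[1.77246 V, 1.77568 V)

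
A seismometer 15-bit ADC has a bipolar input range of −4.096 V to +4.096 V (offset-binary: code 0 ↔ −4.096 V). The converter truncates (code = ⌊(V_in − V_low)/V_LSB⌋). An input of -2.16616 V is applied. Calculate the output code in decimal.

code 7719

LSB = 8.192 V / 32768 = 250.00 µV.
Input sits at 7719.360 steps above V_low.
Floor → code 7719.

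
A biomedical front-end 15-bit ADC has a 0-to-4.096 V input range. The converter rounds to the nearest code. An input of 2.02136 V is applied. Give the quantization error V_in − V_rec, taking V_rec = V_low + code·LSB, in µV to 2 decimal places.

LSB = 4.096/2^15 = 125.00 µV.
(2.02136 − 0)/0.000125 = 16170.8800; round gives code 16171.
Code 16171 maps back to 0 + 16171×0.000125 V = 2.021375 V.
V_in − V_rec = -1.5e-05 V = -15.00 µV.

-15.00 µV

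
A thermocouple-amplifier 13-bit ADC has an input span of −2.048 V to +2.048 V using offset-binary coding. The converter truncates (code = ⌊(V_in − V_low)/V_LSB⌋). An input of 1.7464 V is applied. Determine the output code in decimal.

LSB = 4.096 V / 8192 = 0.500 mV.
Input sits at 7588.800 steps above V_low.
⌊·⌋(7588.800) = 7588.

code 7588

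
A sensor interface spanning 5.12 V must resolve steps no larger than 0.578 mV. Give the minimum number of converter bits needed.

Number of steps required ≥ 5.12 V / 0.578 mV = 8858.13.
Need 2^N ≥ 8858.13; 2^13 = 8192, 2^14 = 16384.
Minimum N = 14.

14 bits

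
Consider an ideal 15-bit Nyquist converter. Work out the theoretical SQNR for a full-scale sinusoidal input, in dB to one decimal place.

92.1 dB

SNR ≈ 6.02·N + 1.76 dB = 6.02·15 + 1.76 = 92.06 dB.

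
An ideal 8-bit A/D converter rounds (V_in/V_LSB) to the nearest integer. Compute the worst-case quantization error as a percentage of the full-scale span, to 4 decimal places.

Rounding → worst-case error = ½ LSB = V_FS/2^9, so 100/512 = 0.195312 % of full scale.

0.1953 %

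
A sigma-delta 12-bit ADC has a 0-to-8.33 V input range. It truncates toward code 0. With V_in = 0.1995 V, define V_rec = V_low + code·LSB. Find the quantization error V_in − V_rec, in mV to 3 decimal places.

One LSB is 8.33 V / 4096 = 2.034 mV.
Scaled input = 98.0975 LSBs, so code = 98.
V_rec = 0 + 98·0.00203369 = 0.19930176 V.
Difference: 0.000198242 V → 0.198 mV.

0.198 mV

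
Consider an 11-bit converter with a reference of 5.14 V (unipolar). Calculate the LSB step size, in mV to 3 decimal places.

Full-scale span = 5.14 V.
LSB = 5.14 / 2^11 = 5.14 / 2048 = 0.00250977 V = 2.510 mV.

2.510 mV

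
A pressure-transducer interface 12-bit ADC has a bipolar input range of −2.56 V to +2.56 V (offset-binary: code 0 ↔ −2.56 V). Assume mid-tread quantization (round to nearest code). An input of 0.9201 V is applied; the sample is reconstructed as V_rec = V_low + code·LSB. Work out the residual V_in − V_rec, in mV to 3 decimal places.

0.100 mV

LSB = 5.12/2^12 = 1.250 mV.
(0.9201 − (−2.56))/0.00125 = 2784.0800; round gives code 2784.
Reconstructed: 0.92 V.
V_in − V_rec = 0.0001 V = 0.100 mV.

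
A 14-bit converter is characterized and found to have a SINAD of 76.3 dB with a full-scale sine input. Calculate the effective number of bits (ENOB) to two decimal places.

ENOB = (SINAD − 1.76) / 6.02 = (76.3 − 1.76)/6.02 = 12.382.

12.38 bits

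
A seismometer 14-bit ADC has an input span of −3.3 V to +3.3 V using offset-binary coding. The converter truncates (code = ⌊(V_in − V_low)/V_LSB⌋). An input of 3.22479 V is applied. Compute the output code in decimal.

code 16197

Full-scale span = 6.6 V; LSB = 6.6/2^14 = 402.83 µV.
Input sits at 16197.297 steps above V_low.
Floor → code 16197.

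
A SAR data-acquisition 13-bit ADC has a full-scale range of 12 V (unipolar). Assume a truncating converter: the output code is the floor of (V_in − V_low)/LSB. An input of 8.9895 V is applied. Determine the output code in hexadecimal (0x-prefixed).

code 0x17F8 (decimal 6136)

With 8192 levels over 12 V, one step is 1.465 mV.
Input sits at 6136.832 steps above V_low.
So the output code is 6136.
In hexadecimal (0x-prefixed): 0x17F8.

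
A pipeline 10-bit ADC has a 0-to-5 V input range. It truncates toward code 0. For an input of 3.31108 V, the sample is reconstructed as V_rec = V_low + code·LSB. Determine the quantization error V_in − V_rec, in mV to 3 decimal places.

0.533 mV

LSB = 5/2^10 = 4.883 mV.
(3.31108 − 0)/0.00488281 = 678.1092; ⌊·⌋ gives code 678.
Reconstructed: 3.3105469 V.
V_in − V_rec = 0.000533125 V = 0.533 mV.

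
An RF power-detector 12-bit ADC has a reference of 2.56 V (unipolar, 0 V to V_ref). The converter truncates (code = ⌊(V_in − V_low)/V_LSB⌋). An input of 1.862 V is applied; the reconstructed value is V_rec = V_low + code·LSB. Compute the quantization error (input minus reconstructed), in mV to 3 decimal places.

Step size: 2.56 V ÷ 2^12 = 0.625 mV.
(V_in − V_low)/LSB = (1.862 − 0)/0.000625 = 2979.2000 → code 2979 (floor).
Code 2979 maps back to 0 + 2979×0.000625 V = 1.861875 V.
Difference: 0.000125 V → 0.125 mV.

0.125 mV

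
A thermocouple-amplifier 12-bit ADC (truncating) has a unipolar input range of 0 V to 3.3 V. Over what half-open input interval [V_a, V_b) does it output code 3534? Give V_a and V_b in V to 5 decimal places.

LSB = 3.3/2^12 = 0.806 mV.
V_a = V_low + 3534·LSB = 2.84722 V; V_b = V_low + 3535·LSB = 2.84802 V.

[2.84722 V, 2.84802 V)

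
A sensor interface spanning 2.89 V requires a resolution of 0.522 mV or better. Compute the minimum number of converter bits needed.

13 bits

Number of steps required ≥ 2.89 V / 0.522 mV = 5536.40.
Need 2^N ≥ 5536.40; 2^12 = 4096, 2^13 = 8192.
Minimum N = 13.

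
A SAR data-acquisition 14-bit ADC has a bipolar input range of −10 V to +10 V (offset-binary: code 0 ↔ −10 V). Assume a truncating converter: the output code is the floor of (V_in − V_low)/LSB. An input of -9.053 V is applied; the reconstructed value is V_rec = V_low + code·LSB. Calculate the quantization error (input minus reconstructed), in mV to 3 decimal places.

LSB = 20/2^14 = 1.221 mV.
(V_in − V_low)/LSB = (-9.053 − (−10))/0.0012207 = 775.7824 → code 775 (floor).
Code 775 maps back to (−10) + 775×0.0012207 V = -9.0539551 V.
V_in − V_rec = 0.000955078 V = 0.955 mV.

0.955 mV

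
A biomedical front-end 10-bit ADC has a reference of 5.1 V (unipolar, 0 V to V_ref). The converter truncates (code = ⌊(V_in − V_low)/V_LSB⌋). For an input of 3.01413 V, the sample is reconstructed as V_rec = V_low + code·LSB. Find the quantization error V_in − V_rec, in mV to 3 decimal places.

LSB = 5.1/2^10 = 4.980 mV.
Scaled input = 605.1900 LSBs, so code = 605.
Code 605 maps back to 0 + 605×0.00498047 V = 3.0131836 V.
V_in − V_rec = 0.000946406 V = 0.946 mV.

0.946 mV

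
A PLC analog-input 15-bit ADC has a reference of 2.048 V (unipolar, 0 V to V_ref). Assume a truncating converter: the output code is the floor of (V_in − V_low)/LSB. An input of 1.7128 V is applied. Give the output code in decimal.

code 27404

Full-scale span = 2.048 V; LSB = 2.048/2^15 = 62.50 µV.
(V_in − V_low)/LSB = (1.7128 − 0) / 6.25e-05 = 27404.800.
Floor → code 27404.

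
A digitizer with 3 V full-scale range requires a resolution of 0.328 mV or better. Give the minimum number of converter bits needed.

14 bits

Number of steps required ≥ 3 V / 0.328 mV = 9146.34.
Need 2^N ≥ 9146.34; 2^13 = 8192, 2^14 = 16384.
Minimum N = 14.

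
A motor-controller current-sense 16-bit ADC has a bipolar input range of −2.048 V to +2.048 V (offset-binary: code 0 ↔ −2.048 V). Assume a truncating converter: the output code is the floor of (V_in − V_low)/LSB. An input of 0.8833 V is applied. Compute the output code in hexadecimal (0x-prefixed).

Full-scale span = 4.096 V; LSB = 4.096/2^16 = 62.50 µV.
(0.8833 − (−2.048)) / 6.25e-05 = 46900.800 LSBs.
So the output code is 46900.
In hexadecimal (0x-prefixed): 0xB734.

code 0xB734 (decimal 46900)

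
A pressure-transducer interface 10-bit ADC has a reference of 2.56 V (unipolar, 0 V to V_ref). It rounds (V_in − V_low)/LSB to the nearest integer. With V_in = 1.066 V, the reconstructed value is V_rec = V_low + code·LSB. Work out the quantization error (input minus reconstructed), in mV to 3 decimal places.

1.000 mV

Step size: 2.56 V ÷ 2^10 = 2.500 mV.
(1.066 − 0)/0.0025 = 426.4000; round gives code 426.
Code 426 maps back to 0 + 426×0.0025 V = 1.065 V.
V_in − V_rec = 0.001 V = 1.000 mV.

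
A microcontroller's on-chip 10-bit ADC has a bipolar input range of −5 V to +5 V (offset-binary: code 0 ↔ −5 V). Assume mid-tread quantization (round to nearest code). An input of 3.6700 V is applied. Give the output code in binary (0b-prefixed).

Full-scale span = 10 V; LSB = 10/2^10 = 9.766 mV.
(V_in − V_low)/LSB = (3.6700 − (−5)) / 0.00976562 = 887.808.
round(887.808) = 888.
In binary (0b-prefixed): 0b1101111000.

code 0b1101111000 (decimal 888)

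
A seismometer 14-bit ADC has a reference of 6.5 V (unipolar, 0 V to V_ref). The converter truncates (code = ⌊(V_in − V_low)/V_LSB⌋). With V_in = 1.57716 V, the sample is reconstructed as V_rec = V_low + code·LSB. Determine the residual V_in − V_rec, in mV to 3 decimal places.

0.164 mV

Step size: 6.5 V ÷ 2^14 = 396.73 µV.
(V_in − V_low)/LSB = (1.57716 − 0)/0.000396729 = 3975.4138 → code 3975 (floor).
Code 3975 maps back to 0 + 3975×0.000396729 V = 1.5769958 V.
Error = 1.57716 − 1.5769958 = 0.00016415 V = 0.164 mV.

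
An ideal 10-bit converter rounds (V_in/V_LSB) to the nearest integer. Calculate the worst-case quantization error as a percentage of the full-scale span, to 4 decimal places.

0.0488 %

Rounding → worst-case error = ½ LSB = V_FS/2^11, so 100/2048 = 0.0488281 % of full scale.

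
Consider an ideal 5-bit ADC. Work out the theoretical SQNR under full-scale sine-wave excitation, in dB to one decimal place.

SNR ≈ 6.02·N + 1.76 dB = 6.02·5 + 1.76 = 31.86 dB.

31.9 dB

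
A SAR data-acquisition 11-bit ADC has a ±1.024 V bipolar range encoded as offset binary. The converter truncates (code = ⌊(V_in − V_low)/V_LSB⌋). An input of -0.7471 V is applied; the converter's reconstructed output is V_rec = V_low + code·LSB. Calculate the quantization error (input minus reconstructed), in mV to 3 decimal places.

One LSB is 2.048 V / 2048 = 1.000 mV.
(V_in − V_low)/LSB = (-0.7471 − (−1.024))/0.001 = 276.9000 → code 276 (floor).
Code 276 maps back to (−1.024) + 276×0.001 V = -0.748 V.
V_in − V_rec = 0.0009 V = 0.900 mV.

0.900 mV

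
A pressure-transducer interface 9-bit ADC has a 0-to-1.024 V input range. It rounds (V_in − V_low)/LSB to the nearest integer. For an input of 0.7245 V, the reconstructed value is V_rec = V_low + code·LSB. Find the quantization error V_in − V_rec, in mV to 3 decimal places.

0.500 mV

LSB = 1.024/2^9 = 2.000 mV.
Scaled input = 362.2500 LSBs, so code = 362.
Code 362 maps back to 0 + 362×0.002 V = 0.724 V.
Difference: 0.0005 V → 0.500 mV.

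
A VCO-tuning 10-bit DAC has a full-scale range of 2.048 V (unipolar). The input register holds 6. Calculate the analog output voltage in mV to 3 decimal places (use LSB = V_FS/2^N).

12.000 mV

LSB = 2.048 V / 2^10 = 2.000 mV.
V_out = 0 + 6 × 0.002 V = 0.012 V.
= 12.000 mV.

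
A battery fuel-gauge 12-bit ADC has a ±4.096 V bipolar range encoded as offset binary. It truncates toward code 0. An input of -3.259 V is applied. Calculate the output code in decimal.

code 418

With 4096 levels over 8.192 V, one step is 2.000 mV.
Input sits at 418.500 steps above V_low.
So the output code is 418.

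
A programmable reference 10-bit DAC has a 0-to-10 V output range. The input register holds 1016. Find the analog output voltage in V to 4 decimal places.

LSB = 10 V / 2^10 = 9.766 mV.
V_out = 0 + 1016 × 0.00976562 V = 9.92188 V.

9.9219 V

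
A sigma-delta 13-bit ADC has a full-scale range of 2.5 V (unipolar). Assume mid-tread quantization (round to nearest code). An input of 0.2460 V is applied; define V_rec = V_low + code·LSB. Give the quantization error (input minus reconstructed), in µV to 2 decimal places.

28.32 µV

LSB = 2.5/2^13 = 305.18 µV.
(V_in − V_low)/LSB = (0.2460 − 0)/0.000305176 = 806.0928 → code 806 (round).
Code 806 maps back to 0 + 806×0.000305176 V = 0.24597168 V.
Difference: 2.83203e-05 V → 28.32 µV.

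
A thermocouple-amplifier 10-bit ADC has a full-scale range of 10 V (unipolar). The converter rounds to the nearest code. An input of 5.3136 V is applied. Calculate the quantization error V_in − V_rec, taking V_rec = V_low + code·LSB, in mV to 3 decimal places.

1.100 mV

LSB = 10/2^10 = 9.766 mV.
Scaled input = 544.1126 LSBs, so code = 544.
Code 544 maps back to 0 + 544×0.00976562 V = 5.3125 V.
V_in − V_rec = 0.0011 V = 1.100 mV.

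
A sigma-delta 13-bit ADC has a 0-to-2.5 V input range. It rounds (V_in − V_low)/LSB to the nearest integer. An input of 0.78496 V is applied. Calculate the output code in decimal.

Full-scale span = 2.5 V; LSB = 2.5/2^13 = 305.18 µV.
(0.78496 − 0) / 0.000305176 = 2572.157 LSBs.
round(2572.157) = 2572.

code 2572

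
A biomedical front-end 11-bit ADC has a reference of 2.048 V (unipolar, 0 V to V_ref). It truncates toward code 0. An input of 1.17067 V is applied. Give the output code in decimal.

LSB = 2.048 V / 2048 = 1.000 mV.
Input sits at 1170.670 steps above V_low.
So the output code is 1170.

code 1170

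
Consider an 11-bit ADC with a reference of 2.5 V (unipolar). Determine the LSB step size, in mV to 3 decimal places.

Full-scale span = 2.5 V.
LSB = 2.5 / 2^11 = 2.5 / 2048 = 0.0012207 V = 1.221 mV.

1.221 mV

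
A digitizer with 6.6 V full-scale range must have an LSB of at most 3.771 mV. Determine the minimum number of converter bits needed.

Number of steps required ≥ 6.6 V / 3.771 mV = 1750.20.
Need 2^N ≥ 1750.20; 2^10 = 1024, 2^11 = 2048.
Minimum N = 11.

11 bits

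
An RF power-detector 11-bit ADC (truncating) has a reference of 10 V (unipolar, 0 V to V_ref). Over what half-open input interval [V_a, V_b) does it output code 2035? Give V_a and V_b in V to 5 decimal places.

LSB = 10/2^11 = 4.883 mV.
V_a = V_low + 2035·LSB = 9.93652 V; V_b = V_low + 2036·LSB = 9.94141 V.

[9.93652 V, 9.94141 V)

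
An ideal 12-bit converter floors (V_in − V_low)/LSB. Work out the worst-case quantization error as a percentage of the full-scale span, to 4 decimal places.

Truncating → worst-case error = 1 LSB = V_FS/2^12, so 100/4096 = 0.0244141 % of full scale.

0.0244 %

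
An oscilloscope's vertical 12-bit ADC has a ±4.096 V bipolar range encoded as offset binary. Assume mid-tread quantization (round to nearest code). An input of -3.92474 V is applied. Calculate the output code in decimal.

code 86

LSB = 8.192 V / 4096 = 2.000 mV.
(V_in − V_low)/LSB = (-3.92474 − (−4.096)) / 0.002 = 85.630.
So the output code is 86.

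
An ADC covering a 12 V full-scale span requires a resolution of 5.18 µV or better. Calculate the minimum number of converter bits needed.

Number of steps required ≥ 12 V / 5.18 µV = 2316602.32.
Need 2^N ≥ 2316602.32; 2^21 = 2097152, 2^22 = 4194304.
Minimum N = 22.

22 bits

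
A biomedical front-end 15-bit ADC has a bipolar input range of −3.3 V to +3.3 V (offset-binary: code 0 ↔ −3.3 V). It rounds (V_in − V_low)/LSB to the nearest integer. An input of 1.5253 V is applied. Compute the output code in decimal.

With 32768 levels over 6.6 V, one step is 201.42 µV.
(V_in − V_low)/LSB = (1.5253 − (−3.3)) / 0.000201416 = 23956.883.
Round → code 23957.

code 23957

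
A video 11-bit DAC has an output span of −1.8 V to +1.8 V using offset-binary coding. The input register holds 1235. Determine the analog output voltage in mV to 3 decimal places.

LSB = 3.6 V / 2^11 = 1.758 mV.
V_out = (−1.8) + 1235 × 0.00175781 V = 0.370898 V.
= 370.898 mV.

370.898 mV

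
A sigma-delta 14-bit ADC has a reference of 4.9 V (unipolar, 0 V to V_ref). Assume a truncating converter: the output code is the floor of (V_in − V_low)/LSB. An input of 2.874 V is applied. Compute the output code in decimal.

code 9609

With 16384 levels over 4.9 V, one step is 299.07 µV.
(2.874 − 0) / 0.000299072 = 9609.718 LSBs.
So the output code is 9609.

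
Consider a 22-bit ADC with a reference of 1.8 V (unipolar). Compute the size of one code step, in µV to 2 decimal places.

Full-scale span = 1.8 V.
LSB = 1.8 / 2^22 = 1.8 / 4194304 = 4.29153e-07 V = 0.43 µV.

0.43 µV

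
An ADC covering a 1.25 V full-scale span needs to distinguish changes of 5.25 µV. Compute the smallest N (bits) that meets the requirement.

18 bits

Number of steps required ≥ 1.25 V / 5.25 µV = 238095.24.
Need 2^N ≥ 238095.24; 2^17 = 131072, 2^18 = 262144.
Minimum N = 18.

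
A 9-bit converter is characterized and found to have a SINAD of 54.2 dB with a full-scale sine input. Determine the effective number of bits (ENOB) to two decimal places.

ENOB = (SINAD − 1.76) / 6.02 = (54.2 − 1.76)/6.02 = 8.711.

8.71 bits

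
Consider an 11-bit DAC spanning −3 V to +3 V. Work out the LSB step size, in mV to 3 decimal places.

2.930 mV

Full-scale span = 6 V.
LSB = 6 / 2^11 = 6 / 2048 = 0.00292969 V = 2.930 mV.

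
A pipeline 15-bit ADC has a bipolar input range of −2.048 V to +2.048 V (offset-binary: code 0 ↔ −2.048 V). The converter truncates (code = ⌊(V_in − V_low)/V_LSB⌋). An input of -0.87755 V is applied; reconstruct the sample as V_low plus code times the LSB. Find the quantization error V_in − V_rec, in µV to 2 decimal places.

75.00 µV

One LSB is 4.096 V / 32768 = 125.00 µV.
Scaled input = 9363.6000 LSBs, so code = 9363.
Reconstructed: -0.877625 V.
Error = -0.87755 − (−0.877625) = 7.5e-05 V = 75.00 µV.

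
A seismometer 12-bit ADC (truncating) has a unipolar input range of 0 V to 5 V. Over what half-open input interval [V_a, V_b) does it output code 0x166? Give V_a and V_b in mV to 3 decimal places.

LSB = 5/2^12 = 1.221 mV.
Code 0x166 = 358 decimal.
V_a = V_low + 358·LSB = 0.437012 V; V_b = V_low + 359·LSB = 0.438232 V.

[437.012 mV, 438.232 mV)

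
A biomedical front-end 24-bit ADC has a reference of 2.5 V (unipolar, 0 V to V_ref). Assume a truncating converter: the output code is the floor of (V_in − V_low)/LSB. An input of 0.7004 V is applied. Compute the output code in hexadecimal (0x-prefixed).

code 0x47B890 (decimal 4700304)

LSB = 2.5 V / 16777216 = 0.15 µV.
Input sits at 4700304.835 steps above V_low.
⌊·⌋(4700304.835) = 4700304.
In hexadecimal (0x-prefixed): 0x47B890.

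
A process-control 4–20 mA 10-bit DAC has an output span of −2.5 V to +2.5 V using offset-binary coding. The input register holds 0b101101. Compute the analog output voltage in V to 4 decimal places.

-2.2803 V

LSB = 5 V / 2^10 = 4.883 mV.
Code 0b101101 = 45 decimal.
V_out = (−2.5) + 45 × 0.00488281 V = -2.28027 V.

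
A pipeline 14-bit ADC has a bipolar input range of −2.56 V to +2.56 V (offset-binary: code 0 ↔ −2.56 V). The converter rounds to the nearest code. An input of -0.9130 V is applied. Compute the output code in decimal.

LSB = 5.12 V / 16384 = 312.50 µV.
Input sits at 5270.400 steps above V_low.
round(5270.400) = 5270.

code 5270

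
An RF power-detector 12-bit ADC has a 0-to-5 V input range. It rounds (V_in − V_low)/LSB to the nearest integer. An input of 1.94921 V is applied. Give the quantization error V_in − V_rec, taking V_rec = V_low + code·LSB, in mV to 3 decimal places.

-0.253 mV

One LSB is 5 V / 4096 = 1.221 mV.
Scaled input = 1596.7928 LSBs, so code = 1597.
Code 1597 maps back to 0 + 1597×0.0012207 V = 1.9494629 V.
Difference: -0.000252891 V → -0.253 mV.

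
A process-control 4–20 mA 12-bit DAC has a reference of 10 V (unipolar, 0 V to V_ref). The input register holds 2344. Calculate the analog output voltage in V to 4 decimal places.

LSB = 10 V / 2^12 = 2.441 mV.
V_out = 0 + 2344 × 0.00244141 V = 5.72266 V.

5.7227 V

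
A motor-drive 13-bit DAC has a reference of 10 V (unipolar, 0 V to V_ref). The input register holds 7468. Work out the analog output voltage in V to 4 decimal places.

9.1162 V

LSB = 10 V / 2^13 = 1.221 mV.
V_out = 0 + 7468 × 0.0012207 V = 9.11621 V.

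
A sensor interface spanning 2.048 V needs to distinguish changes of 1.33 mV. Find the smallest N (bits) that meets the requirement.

11 bits

Number of steps required ≥ 2.048 V / 1.33 mV = 1539.85.
Need 2^N ≥ 1539.85; 2^10 = 1024, 2^11 = 2048.
Minimum N = 11.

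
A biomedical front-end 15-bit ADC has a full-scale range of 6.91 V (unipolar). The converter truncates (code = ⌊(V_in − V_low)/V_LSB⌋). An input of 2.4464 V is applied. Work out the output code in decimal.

LSB = 6.91 V / 32768 = 210.88 µV.
(2.4464 − 0) / 0.000210876 = 11601.105 LSBs.
Floor → code 11601.

code 11601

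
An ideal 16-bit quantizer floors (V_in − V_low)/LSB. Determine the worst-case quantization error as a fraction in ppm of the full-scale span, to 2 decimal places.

15.26 ppm

Truncating → worst-case error = 1 LSB = V_FS/2^16, so 1e+06/65536 = 15.2588 ppm of full scale.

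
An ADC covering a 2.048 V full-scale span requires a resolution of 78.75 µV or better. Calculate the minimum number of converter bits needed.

15 bits

Number of steps required ≥ 2.048 V / 78.75 µV = 26006.35.
Need 2^N ≥ 26006.35; 2^14 = 16384, 2^15 = 32768.
Minimum N = 15.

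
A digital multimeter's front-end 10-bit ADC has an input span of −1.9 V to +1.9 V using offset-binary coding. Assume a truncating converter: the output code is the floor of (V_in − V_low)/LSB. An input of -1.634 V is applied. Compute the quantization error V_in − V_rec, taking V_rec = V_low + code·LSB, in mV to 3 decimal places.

LSB = 3.8/2^10 = 3.711 mV.
Scaled input = 71.6800 LSBs, so code = 71.
V_rec = (−1.9) + 71·0.00371094 = -1.6365234 V.
Error = -1.634 − (−1.6365234) = 0.00252344 V = 2.523 mV.

2.523 mV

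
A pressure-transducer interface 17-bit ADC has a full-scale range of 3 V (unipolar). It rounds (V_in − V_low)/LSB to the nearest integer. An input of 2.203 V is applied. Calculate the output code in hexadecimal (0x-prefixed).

code 0x177FB (decimal 96251)

Full-scale span = 3 V; LSB = 3/2^17 = 22.89 µV.
(2.203 − 0) / 2.28882e-05 = 96250.539 LSBs.
So the output code is 96251.
In hexadecimal (0x-prefixed): 0x177FB.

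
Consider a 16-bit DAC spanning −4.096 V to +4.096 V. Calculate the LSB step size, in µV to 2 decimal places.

125.00 µV

Full-scale span = 8.192 V.
LSB = 8.192 / 2^16 = 8.192 / 65536 = 0.000125 V = 125.00 µV.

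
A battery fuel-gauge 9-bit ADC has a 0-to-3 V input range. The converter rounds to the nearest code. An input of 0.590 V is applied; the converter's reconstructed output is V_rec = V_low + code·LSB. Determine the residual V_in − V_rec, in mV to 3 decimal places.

LSB = 3/2^9 = 5.859 mV.
(V_in − V_low)/LSB = (0.590 − 0)/0.00585938 = 100.6933 → code 101 (round).
Reconstructed: 0.59179688 V.
Error = 0.590 − 0.59179688 = -0.00179688 V = -1.797 mV.

-1.797 mV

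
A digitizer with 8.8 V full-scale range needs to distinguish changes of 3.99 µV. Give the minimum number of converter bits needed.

Number of steps required ≥ 8.8 V / 3.99 µV = 2205513.78.
Need 2^N ≥ 2205513.78; 2^21 = 2097152, 2^22 = 4194304.
Minimum N = 22.

22 bits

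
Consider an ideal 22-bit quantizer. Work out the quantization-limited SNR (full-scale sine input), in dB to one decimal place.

134.2 dB

SNR ≈ 6.02·N + 1.76 dB = 6.02·22 + 1.76 = 134.20 dB.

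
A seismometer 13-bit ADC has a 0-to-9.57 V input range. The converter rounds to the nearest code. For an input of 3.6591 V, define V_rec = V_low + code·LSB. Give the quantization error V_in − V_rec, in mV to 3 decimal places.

0.257 mV

One LSB is 9.57 V / 8192 = 1.168 mV.
Scaled input = 3132.2202 LSBs, so code = 3132.
Code 3132 maps back to 0 + 3132×0.00116821 V = 3.6588428 V.
Difference: 0.000257227 V → 0.257 mV.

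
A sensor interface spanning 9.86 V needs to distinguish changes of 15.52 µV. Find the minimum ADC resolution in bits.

Number of steps required ≥ 9.86 V / 15.52 µV = 635309.28.
Need 2^N ≥ 635309.28; 2^19 = 524288, 2^20 = 1048576.
Minimum N = 20.

20 bits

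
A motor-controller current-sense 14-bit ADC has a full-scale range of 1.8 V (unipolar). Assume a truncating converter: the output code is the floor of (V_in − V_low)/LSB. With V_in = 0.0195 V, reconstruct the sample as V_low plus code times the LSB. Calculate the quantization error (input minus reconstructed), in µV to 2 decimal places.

54.20 µV

Step size: 1.8 V ÷ 2^14 = 109.86 µV.
(0.0195 − 0)/0.000109863 = 177.4933; ⌊·⌋ gives code 177.
Code 177 maps back to 0 + 177×0.000109863 V = 0.019445801 V.
Error = 0.0195 − 0.019445801 = 5.41992e-05 V = 54.20 µV.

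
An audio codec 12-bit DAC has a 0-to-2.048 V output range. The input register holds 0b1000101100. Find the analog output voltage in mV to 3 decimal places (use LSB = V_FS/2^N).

278.000 mV

LSB = 2.048 V / 2^12 = 0.500 mV.
Code 0b1000101100 = 556 decimal.
V_out = 0 + 556 × 0.0005 V = 0.278 V.
= 278.000 mV.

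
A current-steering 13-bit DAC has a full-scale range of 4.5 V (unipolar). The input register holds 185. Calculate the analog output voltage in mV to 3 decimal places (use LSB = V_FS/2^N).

LSB = 4.5 V / 2^13 = 0.549 mV.
V_out = 0 + 185 × 0.000549316 V = 0.101624 V.
= 101.624 mV.

101.624 mV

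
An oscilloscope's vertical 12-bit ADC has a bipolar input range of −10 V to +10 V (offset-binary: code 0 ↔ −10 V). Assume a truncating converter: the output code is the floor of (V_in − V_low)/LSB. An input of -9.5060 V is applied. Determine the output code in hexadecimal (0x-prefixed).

With 4096 levels over 20 V, one step is 4.883 mV.
(-9.5060 − (−10)) / 0.00488281 = 101.171 LSBs.
So the output code is 101.
In hexadecimal (0x-prefixed): 0x65.

code 0x65 (decimal 101)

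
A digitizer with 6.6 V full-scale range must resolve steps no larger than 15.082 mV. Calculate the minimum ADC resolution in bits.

9 bits

Number of steps required ≥ 6.6 V / 15.082 mV = 437.61.
Need 2^N ≥ 437.61; 2^8 = 256, 2^9 = 512.
Minimum N = 9.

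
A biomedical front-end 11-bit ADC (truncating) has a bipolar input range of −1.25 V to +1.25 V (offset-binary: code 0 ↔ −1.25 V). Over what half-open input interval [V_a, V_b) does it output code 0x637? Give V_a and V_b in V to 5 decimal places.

[0.69214 V, 0.69336 V)

LSB = 2.5/2^11 = 1.221 mV.
Code 0x637 = 1591 decimal.
V_a = V_low + 1591·LSB = 0.692139 V; V_b = V_low + 1592·LSB = 0.693359 V.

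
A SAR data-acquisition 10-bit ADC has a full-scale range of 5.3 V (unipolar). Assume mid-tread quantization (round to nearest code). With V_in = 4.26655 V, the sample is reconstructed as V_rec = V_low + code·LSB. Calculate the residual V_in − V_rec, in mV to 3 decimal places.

LSB = 5.3/2^10 = 5.176 mV.
(4.26655 − 0)/0.00517578 = 824.3297; round gives code 824.
V_rec = 0 + 824·0.00517578 = 4.2648437 V.
Error = 4.26655 − 4.2648437 = 0.00170625 V = 1.706 mV.

1.706 mV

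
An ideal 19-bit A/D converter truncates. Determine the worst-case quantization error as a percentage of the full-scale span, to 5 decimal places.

0.00019 %

Truncating → worst-case error = 1 LSB = V_FS/2^19, so 100/524288 = 0.000190735 % of full scale.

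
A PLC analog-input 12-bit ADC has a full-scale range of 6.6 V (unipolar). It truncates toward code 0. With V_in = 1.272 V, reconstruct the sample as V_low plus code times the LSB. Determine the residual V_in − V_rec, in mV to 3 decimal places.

One LSB is 6.6 V / 4096 = 1.611 mV.
(V_in − V_low)/LSB = (1.272 − 0)/0.00161133 = 789.4109 → code 789 (floor).
Code 789 maps back to 0 + 789×0.00161133 V = 1.2713379 V.
V_in − V_rec = 0.000662109 V = 0.662 mV.

0.662 mV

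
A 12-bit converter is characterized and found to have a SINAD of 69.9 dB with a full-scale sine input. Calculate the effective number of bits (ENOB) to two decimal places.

11.32 bits

ENOB = (SINAD − 1.76) / 6.02 = (69.9 − 1.76)/6.02 = 11.319.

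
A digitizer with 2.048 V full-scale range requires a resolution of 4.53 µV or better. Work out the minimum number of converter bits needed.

Number of steps required ≥ 2.048 V / 4.53 µV = 452097.13.
Need 2^N ≥ 452097.13; 2^18 = 262144, 2^19 = 524288.
Minimum N = 19.

19 bits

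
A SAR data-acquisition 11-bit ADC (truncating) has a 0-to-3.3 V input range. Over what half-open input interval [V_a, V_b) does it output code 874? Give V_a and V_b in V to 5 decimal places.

LSB = 3.3/2^11 = 1.611 mV.
V_a = V_low + 874·LSB = 1.4083 V; V_b = V_low + 875·LSB = 1.40991 V.

[1.40830 V, 1.40991 V)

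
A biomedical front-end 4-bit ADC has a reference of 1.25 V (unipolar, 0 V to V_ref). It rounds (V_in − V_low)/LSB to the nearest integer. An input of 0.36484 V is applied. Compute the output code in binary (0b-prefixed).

With 16 levels over 1.25 V, one step is 78.125 mV.
(0.36484 − 0) / 0.078125 = 4.670 LSBs.
So the output code is 5.
In binary (0b-prefixed): 0b101.

code 0b101 (decimal 5)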